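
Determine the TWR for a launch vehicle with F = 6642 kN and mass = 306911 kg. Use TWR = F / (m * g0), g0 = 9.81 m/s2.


TWR = 6642000 / (306911 * 9.81) = 2.21

2.21


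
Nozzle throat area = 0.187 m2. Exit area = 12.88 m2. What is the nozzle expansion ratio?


AR = 12.88 / 0.187 = 68.9

68.9


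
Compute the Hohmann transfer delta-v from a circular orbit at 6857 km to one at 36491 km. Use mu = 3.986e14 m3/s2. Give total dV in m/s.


V1 = sqrt(mu/r1) = 7624.33 m/s
dV1 = V1*(sqrt(2*r2/(r1+r2)) - 1) = 2268.6 m/s
V2 = sqrt(mu/r2) = 3305.03 m/s
dV2 = V2*(1 - sqrt(2*r1/(r1+r2))) = 1446.06 m/s
Total dV = 3715 m/s

3715 m/s


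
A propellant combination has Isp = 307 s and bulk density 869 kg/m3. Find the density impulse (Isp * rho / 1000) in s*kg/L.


rho*Isp = 307 * 869 / 1000 = 267 s*kg/L

267 s*kg/L


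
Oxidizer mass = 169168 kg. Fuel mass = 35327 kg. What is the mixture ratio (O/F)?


MR = 169168 / 35327 = 4.79

4.79


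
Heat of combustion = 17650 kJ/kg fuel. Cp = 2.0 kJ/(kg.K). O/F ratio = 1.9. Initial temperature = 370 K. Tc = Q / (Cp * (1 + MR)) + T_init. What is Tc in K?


Tc = 17650 / (2.0 * (1 + 1.9)) + 370 = 3413 K

3413 K


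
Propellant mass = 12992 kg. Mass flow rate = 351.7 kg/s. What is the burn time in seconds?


tb = 12992 / 351.7 = 36.9 s

36.9 s


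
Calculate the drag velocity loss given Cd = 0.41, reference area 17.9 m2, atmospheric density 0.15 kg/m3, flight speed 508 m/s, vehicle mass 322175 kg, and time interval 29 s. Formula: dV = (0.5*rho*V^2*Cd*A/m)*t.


D = 0.5 * 0.15 * 508^2 * 0.41 * 17.9 = 142044.88 N
a = 142044.88 / 322175 = 0.4409 m/s2
dV = 0.4409 * 29 = 12.8 m/s

12.8 m/s


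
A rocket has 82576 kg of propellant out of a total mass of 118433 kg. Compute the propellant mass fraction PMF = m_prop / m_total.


PMF = 82576 / 118433 = 0.697

0.697


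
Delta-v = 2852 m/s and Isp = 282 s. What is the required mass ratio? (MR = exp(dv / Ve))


Ve = 282 * 9.81 = 2766.42 m/s
MR = exp(2852 / 2766.42) = 2.804

2.804


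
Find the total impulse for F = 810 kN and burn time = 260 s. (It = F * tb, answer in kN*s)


It = 810 * 260 = 210600 kN*s

210600 kN*s


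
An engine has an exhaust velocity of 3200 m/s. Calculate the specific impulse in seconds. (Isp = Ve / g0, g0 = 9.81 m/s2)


Isp = Ve / g0 = 3200 / 9.81 = 326.2 s

326.2 s


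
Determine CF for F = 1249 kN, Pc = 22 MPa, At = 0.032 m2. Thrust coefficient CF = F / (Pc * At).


CF = 1249000 / (22e6 * 0.032) = 1.77

1.77


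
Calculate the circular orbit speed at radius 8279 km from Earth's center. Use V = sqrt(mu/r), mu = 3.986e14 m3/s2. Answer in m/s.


V = sqrt(3.986e14 / 8279000) = 6939 m/s

6939 m/s


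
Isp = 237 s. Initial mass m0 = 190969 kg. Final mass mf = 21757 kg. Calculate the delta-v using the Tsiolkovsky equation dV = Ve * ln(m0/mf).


Ve = 237 * 9.81 = 2324.97 m/s
dV = 2324.97 * ln(190969/21757) = 5050 m/s

5050 m/s


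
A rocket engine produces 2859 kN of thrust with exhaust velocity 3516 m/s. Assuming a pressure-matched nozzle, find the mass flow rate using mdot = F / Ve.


mdot = F / Ve = 2859000 / 3516 = 813.1 kg/s

813.1 kg/s


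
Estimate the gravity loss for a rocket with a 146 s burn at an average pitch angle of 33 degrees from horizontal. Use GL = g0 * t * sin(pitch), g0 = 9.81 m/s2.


GL = 9.81 * 146 * sin(33 deg) = 780 m/s

780 m/s


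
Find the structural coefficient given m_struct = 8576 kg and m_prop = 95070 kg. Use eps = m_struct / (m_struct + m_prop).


eps = 8576 / (8576 + 95070) = 0.0827

0.0827


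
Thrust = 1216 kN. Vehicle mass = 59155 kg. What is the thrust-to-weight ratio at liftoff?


TWR = 1216000 / (59155 * 9.81) = 2.1

2.1


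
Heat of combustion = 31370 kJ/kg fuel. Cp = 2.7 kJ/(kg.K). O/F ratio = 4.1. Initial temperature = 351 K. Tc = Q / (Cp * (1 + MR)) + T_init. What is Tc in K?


Tc = 31370 / (2.7 * (1 + 4.1)) + 351 = 2629 K

2629 K


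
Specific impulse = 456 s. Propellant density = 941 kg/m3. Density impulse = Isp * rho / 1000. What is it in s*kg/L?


rho*Isp = 456 * 941 / 1000 = 429 s*kg/L

429 s*kg/L


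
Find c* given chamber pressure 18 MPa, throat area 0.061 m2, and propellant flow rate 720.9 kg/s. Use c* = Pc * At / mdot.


c* = 18e6 * 0.061 / 720.9 = 1523 m/s

1523 m/s


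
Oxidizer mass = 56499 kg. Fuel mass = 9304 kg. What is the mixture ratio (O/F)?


MR = 56499 / 9304 = 6.07

6.07


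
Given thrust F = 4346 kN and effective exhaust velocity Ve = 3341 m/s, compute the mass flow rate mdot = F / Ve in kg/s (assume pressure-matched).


mdot = F / Ve = 4346000 / 3341 = 1300.8 kg/s

1300.8 kg/s


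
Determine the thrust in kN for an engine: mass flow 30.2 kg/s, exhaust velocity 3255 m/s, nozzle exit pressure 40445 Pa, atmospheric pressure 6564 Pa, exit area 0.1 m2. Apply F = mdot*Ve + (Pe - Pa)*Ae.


F = 30.2 * 3255 + (40445 - 6564) * 0.1 = 101689.0 N = 101.7 kN

101.7 kN


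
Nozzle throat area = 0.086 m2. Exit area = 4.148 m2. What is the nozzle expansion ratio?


AR = 4.148 / 0.086 = 48.2

48.2


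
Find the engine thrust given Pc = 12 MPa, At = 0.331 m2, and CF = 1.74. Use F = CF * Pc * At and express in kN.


F = 1.74 * 12e6 * 0.331 = 6.9113e+06 N = 6911.3 kN

6911.3 kN


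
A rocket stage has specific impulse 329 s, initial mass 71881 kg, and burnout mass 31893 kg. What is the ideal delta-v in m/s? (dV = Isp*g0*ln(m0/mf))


Ve = 329 * 9.81 = 3227.49 m/s
dV = 3227.49 * ln(71881/31893) = 2623 m/s

2623 m/s


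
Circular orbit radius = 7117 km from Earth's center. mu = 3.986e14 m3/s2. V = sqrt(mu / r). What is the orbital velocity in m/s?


V = sqrt(3.986e14 / 7117000) = 7484 m/s

7484 m/s


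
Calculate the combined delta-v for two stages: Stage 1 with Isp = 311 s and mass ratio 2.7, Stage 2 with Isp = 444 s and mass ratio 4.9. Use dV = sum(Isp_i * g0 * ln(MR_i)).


dV1 = 311 * 9.81 * ln(2.7) = 3030.3 m/s
dV2 = 444 * 9.81 * ln(4.9) = 6922.1 m/s
Total dV = 3030.3 + 6922.1 = 9952.4 m/s ~ 9952 m/s

9952 m/s


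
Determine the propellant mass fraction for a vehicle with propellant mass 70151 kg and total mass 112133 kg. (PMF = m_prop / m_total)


PMF = 70151 / 112133 = 0.626

0.626


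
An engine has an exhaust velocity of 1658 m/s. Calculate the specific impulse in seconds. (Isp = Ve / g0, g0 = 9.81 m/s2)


Isp = Ve / g0 = 1658 / 9.81 = 169.0 s

169.0 s


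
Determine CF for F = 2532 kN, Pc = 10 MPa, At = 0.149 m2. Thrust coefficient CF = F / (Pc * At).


CF = 2532000 / (10e6 * 0.149) = 1.7

1.7


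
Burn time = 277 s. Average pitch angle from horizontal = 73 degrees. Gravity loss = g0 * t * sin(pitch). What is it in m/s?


GL = 9.81 * 277 * sin(73 deg) = 2599 m/s

2599 m/s


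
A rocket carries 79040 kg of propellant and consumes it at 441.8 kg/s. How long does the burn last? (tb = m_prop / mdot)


tb = 79040 / 441.8 = 178.9 s

178.9 s


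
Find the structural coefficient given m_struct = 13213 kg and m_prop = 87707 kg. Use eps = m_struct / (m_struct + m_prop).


eps = 13213 / (13213 + 87707) = 0.1309

0.1309


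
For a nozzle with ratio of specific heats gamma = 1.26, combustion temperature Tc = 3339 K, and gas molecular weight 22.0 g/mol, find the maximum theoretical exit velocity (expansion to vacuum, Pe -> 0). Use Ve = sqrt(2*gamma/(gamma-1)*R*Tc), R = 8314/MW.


R = 8314 / 22.0 = 377.91 J/(kg.K)
Ve = sqrt(2 * 1.26 / (1.26 - 1) * 377.91 * 3339) = 3497 m/s

3497 m/s


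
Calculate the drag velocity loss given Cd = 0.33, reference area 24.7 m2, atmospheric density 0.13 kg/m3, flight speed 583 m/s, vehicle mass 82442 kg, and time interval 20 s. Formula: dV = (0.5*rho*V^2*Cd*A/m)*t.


D = 0.5 * 0.13 * 583^2 * 0.33 * 24.7 = 180078.29 N
a = 180078.29 / 82442 = 2.1843 m/s2
dV = 2.1843 * 20 = 43.7 m/s

43.7 m/s


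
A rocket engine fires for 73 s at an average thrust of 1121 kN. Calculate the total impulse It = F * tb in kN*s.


It = 1121 * 73 = 81833 kN*s

81833 kN*s


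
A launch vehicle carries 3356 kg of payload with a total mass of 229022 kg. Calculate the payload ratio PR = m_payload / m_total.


PR = 3356 / 229022 = 0.0147

0.0147


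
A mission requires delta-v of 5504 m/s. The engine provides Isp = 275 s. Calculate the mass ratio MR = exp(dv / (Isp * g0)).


Ve = 275 * 9.81 = 2697.75 m/s
MR = exp(5504 / 2697.75) = 7.692

7.692


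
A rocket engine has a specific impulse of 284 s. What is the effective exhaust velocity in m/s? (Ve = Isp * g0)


Ve = Isp * g0 = 284 * 9.81 = 2786.0 m/s

2786.0 m/s


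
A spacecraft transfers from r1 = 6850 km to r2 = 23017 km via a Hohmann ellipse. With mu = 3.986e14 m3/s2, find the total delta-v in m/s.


V1 = sqrt(mu/r1) = 7628.22 m/s
dV1 = V1*(sqrt(2*r2/(r1+r2)) - 1) = 1842.15 m/s
V2 = sqrt(mu/r2) = 4161.45 m/s
dV2 = V2*(1 - sqrt(2*r1/(r1+r2))) = 1343.01 m/s
Total dV = 3185 m/s

3185 m/s


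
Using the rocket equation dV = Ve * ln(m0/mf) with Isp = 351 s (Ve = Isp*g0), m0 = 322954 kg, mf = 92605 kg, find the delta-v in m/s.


Ve = 351 * 9.81 = 3443.31 m/s
dV = 3443.31 * ln(322954/92605) = 4301 m/s

4301 m/s


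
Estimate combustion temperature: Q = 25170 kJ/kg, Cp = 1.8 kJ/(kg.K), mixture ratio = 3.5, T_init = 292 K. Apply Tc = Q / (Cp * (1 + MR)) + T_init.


Tc = 25170 / (1.8 * (1 + 3.5)) + 292 = 3399 K

3399 K


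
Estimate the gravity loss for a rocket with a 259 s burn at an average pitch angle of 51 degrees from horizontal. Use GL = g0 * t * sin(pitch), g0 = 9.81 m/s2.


GL = 9.81 * 259 * sin(51 deg) = 1975 m/s

1975 m/s


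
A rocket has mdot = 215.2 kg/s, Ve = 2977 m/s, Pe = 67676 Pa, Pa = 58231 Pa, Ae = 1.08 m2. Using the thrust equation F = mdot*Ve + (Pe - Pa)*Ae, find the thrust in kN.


F = 215.2 * 2977 + (67676 - 58231) * 1.08 = 650851.0 N = 650.9 kN

650.9 kN


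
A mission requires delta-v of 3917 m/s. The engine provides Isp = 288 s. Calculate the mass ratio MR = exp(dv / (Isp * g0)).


Ve = 288 * 9.81 = 2825.28 m/s
MR = exp(3917 / 2825.28) = 4.0

4.0


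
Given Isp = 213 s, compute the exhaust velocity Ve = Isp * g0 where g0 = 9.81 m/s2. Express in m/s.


Ve = Isp * g0 = 213 * 9.81 = 2089.5 m/s

2089.5 m/s


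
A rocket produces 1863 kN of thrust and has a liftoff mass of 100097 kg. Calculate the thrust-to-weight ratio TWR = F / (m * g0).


TWR = 1863000 / (100097 * 9.81) = 1.9

1.9


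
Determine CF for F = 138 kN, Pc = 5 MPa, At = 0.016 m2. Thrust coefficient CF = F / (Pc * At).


CF = 138000 / (5e6 * 0.016) = 1.73

1.73


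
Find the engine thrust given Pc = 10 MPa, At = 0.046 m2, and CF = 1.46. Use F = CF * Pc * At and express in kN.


F = 1.46 * 10e6 * 0.046 = 671600.0 N = 671.6 kN

671.6 kN


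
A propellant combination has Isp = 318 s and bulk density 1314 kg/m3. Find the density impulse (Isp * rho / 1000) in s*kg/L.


rho*Isp = 318 * 1314 / 1000 = 418 s*kg/L

418 s*kg/L


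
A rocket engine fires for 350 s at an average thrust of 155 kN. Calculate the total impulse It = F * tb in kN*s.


It = 155 * 350 = 54250 kN*s

54250 kN*s


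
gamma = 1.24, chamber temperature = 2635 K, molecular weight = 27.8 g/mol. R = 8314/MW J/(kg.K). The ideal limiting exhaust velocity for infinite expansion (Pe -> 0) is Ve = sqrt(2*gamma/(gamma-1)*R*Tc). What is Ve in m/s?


R = 8314 / 27.8 = 299.06 J/(kg.K)
Ve = sqrt(2 * 1.24 / (1.24 - 1) * 299.06 * 2635) = 2854 m/s

2854 m/s


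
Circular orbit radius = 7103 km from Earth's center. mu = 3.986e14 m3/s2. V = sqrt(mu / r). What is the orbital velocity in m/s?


V = sqrt(3.986e14 / 7103000) = 7491 m/s

7491 m/s


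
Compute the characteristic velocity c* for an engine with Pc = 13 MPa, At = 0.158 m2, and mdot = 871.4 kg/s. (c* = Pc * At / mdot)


c* = 13e6 * 0.158 / 871.4 = 2357 m/s

2357 m/s


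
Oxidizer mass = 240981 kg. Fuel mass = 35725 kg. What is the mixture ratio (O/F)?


MR = 240981 / 35725 = 6.75

6.75


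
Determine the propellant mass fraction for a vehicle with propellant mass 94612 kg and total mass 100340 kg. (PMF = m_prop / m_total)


PMF = 94612 / 100340 = 0.943

0.943


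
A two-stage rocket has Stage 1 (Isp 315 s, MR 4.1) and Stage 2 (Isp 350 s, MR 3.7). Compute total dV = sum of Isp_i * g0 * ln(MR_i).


dV1 = 315 * 9.81 * ln(4.1) = 4360.2 m/s
dV2 = 350 * 9.81 * ln(3.7) = 4492.2 m/s
Total dV = 4360.2 + 4492.2 = 8852.4 m/s ~ 8852 m/s

8852 m/s


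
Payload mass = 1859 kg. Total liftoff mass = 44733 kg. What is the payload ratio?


PR = 1859 / 44733 = 0.0416

0.0416


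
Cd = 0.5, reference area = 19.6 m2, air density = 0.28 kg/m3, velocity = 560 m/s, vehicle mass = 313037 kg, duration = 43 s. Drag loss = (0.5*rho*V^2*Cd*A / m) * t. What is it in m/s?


D = 0.5 * 0.28 * 560^2 * 0.5 * 19.6 = 430259.2 N
a = 430259.2 / 313037 = 1.3745 m/s2
dV = 1.3745 * 43 = 59.1 m/s

59.1 m/s


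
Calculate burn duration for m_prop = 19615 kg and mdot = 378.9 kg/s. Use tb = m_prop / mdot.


tb = 19615 / 378.9 = 51.8 s

51.8 s


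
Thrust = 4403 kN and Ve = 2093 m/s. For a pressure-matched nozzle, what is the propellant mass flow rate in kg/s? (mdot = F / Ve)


mdot = F / Ve = 4403000 / 2093 = 2103.7 kg/s

2103.7 kg/s


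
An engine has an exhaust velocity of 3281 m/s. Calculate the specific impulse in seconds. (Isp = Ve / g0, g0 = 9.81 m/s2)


Isp = Ve / g0 = 3281 / 9.81 = 334.5 s

334.5 s


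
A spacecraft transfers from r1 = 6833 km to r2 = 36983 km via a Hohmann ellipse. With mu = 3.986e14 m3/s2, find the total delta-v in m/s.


V1 = sqrt(mu/r1) = 7637.71 m/s
dV1 = V1*(sqrt(2*r2/(r1+r2)) - 1) = 2285.74 m/s
V2 = sqrt(mu/r2) = 3282.98 m/s
dV2 = V2*(1 - sqrt(2*r1/(r1+r2))) = 1449.51 m/s
Total dV = 3735 m/s

3735 m/s


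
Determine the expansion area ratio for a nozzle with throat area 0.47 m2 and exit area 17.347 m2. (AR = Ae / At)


AR = 17.347 / 0.47 = 36.9

36.9


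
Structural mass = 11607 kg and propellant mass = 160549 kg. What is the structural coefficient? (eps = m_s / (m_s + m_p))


eps = 11607 / (11607 + 160549) = 0.0674

0.0674


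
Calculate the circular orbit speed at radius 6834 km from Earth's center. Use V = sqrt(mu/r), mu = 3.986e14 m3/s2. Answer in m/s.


V = sqrt(3.986e14 / 6834000) = 7637 m/s

7637 m/s


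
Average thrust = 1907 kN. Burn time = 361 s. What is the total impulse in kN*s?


It = 1907 * 361 = 688427 kN*s

688427 kN*s


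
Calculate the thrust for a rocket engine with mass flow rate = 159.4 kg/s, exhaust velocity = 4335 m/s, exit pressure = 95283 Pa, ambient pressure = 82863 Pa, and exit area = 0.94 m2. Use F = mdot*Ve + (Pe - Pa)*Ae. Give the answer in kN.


F = 159.4 * 4335 + (95283 - 82863) * 0.94 = 702674.0 N = 702.7 kN

702.7 kN


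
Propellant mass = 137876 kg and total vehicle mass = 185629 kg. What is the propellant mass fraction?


PMF = 137876 / 185629 = 0.743

0.743


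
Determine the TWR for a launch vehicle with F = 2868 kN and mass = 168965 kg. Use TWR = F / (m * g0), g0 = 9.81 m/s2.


TWR = 2868000 / (168965 * 9.81) = 1.73

1.73


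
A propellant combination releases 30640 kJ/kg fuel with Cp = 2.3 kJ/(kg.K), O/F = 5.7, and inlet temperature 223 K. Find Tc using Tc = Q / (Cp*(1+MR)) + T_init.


Tc = 30640 / (2.3 * (1 + 5.7)) + 223 = 2211 K

2211 K


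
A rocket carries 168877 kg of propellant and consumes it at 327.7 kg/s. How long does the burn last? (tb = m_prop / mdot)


tb = 168877 / 327.7 = 515.3 s

515.3 s


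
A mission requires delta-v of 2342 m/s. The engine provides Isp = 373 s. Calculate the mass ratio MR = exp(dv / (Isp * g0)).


Ve = 373 * 9.81 = 3659.13 m/s
MR = exp(2342 / 3659.13) = 1.897

1.897


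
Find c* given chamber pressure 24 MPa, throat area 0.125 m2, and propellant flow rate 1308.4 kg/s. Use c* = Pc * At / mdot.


c* = 24e6 * 0.125 / 1308.4 = 2293 m/s

2293 m/s


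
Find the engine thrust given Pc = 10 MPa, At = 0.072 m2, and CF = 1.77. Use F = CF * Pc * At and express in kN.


F = 1.77 * 10e6 * 0.072 = 1.2744e+06 N = 1274.4 kN

1274.4 kN


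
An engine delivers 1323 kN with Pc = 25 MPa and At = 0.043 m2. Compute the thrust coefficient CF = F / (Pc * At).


CF = 1323000 / (25e6 * 0.043) = 1.23

1.23


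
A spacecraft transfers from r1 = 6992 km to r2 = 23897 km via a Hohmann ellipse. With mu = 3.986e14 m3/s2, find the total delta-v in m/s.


V1 = sqrt(mu/r1) = 7550.36 m/s
dV1 = V1*(sqrt(2*r2/(r1+r2)) - 1) = 1841.52 m/s
V2 = sqrt(mu/r2) = 4084.11 m/s
dV2 = V2*(1 - sqrt(2*r1/(r1+r2))) = 1336.14 m/s
Total dV = 3178 m/s

3178 m/s


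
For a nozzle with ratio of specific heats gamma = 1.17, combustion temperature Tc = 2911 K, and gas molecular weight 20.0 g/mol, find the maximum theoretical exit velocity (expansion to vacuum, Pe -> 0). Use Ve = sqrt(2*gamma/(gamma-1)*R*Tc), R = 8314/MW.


R = 8314 / 20.0 = 415.7 J/(kg.K)
Ve = sqrt(2 * 1.17 / (1.17 - 1) * 415.7 * 2911) = 4081 m/s

4081 m/s


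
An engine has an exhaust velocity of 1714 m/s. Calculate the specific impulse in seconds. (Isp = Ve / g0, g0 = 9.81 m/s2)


Isp = Ve / g0 = 1714 / 9.81 = 174.7 s

174.7 s


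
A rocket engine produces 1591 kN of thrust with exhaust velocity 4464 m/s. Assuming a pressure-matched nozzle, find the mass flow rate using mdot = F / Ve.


mdot = F / Ve = 1591000 / 4464 = 356.4 kg/s

356.4 kg/s


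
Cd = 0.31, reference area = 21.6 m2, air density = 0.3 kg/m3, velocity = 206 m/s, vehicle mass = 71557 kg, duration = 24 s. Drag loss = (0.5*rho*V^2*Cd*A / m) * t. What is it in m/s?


D = 0.5 * 0.3 * 206^2 * 0.31 * 21.6 = 42622.72 N
a = 42622.72 / 71557 = 0.5956 m/s2
dV = 0.5956 * 24 = 14.3 m/s

14.3 m/s


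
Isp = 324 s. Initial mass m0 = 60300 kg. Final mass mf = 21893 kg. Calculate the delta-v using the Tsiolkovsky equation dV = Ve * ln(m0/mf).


Ve = 324 * 9.81 = 3178.44 m/s
dV = 3178.44 * ln(60300/21893) = 3220 m/s

3220 m/s


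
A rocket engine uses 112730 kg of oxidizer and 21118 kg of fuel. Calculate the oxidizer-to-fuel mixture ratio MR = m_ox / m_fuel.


MR = 112730 / 21118 = 5.34

5.34


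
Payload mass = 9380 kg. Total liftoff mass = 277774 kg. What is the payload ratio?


PR = 9380 / 277774 = 0.0338

0.0338


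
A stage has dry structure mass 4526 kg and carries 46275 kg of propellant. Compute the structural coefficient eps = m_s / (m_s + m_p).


eps = 4526 / (4526 + 46275) = 0.0891

0.0891


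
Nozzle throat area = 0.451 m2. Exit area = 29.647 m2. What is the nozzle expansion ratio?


AR = 29.647 / 0.451 = 65.7

65.7


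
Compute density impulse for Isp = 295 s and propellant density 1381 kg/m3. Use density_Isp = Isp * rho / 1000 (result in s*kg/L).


rho*Isp = 295 * 1381 / 1000 = 407 s*kg/L

407 s*kg/L


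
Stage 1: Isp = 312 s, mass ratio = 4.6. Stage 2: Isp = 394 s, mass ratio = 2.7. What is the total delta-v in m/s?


dV1 = 312 * 9.81 * ln(4.6) = 4670.8 m/s
dV2 = 394 * 9.81 * ln(2.7) = 3839.1 m/s
Total dV = 4670.8 + 3839.1 = 8509.9 m/s ~ 8510 m/s

8510 m/s


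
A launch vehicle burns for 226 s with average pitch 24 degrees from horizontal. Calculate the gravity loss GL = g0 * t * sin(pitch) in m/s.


GL = 9.81 * 226 * sin(24 deg) = 902 m/s

902 m/s


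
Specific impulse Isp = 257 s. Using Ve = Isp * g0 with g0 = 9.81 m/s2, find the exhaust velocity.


Ve = Isp * g0 = 257 * 9.81 = 2521.2 m/s

2521.2 m/s


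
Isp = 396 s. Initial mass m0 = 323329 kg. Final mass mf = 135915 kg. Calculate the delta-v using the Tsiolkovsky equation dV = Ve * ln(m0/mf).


Ve = 396 * 9.81 = 3884.76 m/s
dV = 3884.76 * ln(323329/135915) = 3367 m/s

3367 m/s


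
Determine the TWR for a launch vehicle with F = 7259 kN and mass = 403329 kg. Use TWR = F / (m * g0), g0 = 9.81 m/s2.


TWR = 7259000 / (403329 * 9.81) = 1.83

1.83


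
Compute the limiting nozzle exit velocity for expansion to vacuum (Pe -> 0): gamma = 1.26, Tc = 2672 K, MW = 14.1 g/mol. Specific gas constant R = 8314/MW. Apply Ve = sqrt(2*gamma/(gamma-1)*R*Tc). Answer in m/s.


R = 8314 / 14.1 = 589.65 J/(kg.K)
Ve = sqrt(2 * 1.26 / (1.26 - 1) * 589.65 * 2672) = 3908 m/s

3908 m/s


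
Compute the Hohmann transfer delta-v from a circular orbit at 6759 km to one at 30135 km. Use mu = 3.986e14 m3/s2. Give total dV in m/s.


V1 = sqrt(mu/r1) = 7679.4 m/s
dV1 = V1*(sqrt(2*r2/(r1+r2)) - 1) = 2135.82 m/s
V2 = sqrt(mu/r2) = 3636.91 m/s
dV2 = V2*(1 - sqrt(2*r1/(r1+r2))) = 1435.45 m/s
Total dV = 3571 m/s

3571 m/s


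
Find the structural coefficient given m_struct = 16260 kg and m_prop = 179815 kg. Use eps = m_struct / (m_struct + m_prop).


eps = 16260 / (16260 + 179815) = 0.0829

0.0829


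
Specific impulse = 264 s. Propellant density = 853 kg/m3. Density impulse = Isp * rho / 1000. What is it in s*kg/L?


rho*Isp = 264 * 853 / 1000 = 225 s*kg/L

225 s*kg/L


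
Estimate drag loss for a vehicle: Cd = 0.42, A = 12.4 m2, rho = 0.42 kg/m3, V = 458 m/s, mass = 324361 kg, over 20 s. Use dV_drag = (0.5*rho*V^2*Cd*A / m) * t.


D = 0.5 * 0.42 * 458^2 * 0.42 * 12.4 = 229414.69 N
a = 229414.69 / 324361 = 0.7073 m/s2
dV = 0.7073 * 20 = 14.1 m/s

14.1 m/s


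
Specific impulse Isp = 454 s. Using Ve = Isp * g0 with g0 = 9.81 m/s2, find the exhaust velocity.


Ve = Isp * g0 = 454 * 9.81 = 4453.7 m/s

4453.7 m/s


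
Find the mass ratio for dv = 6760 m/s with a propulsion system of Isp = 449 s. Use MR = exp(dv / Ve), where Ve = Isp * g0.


Ve = 449 * 9.81 = 4404.69 m/s
MR = exp(6760 / 4404.69) = 4.64

4.64


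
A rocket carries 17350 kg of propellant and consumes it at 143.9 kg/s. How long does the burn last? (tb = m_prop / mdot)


tb = 17350 / 143.9 = 120.6 s

120.6 s


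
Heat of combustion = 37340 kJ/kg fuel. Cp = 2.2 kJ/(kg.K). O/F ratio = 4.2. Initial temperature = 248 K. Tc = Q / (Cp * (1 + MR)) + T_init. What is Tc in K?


Tc = 37340 / (2.2 * (1 + 4.2)) + 248 = 3512 K

3512 K


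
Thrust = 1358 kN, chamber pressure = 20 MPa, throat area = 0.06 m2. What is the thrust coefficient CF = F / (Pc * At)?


CF = 1358000 / (20e6 * 0.06) = 1.13

1.13


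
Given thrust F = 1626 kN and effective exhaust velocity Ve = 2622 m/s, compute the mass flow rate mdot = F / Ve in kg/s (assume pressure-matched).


mdot = F / Ve = 1626000 / 2622 = 620.1 kg/s

620.1 kg/s


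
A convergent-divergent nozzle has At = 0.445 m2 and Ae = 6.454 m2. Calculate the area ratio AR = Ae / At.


AR = 6.454 / 0.445 = 14.5

14.5


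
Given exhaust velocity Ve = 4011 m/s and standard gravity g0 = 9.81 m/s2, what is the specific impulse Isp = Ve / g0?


Isp = Ve / g0 = 4011 / 9.81 = 408.9 s

408.9 s


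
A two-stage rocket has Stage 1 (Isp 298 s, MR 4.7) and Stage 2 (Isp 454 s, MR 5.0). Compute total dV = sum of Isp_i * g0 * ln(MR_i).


dV1 = 298 * 9.81 * ln(4.7) = 4524.1 m/s
dV2 = 454 * 9.81 * ln(5.0) = 7168.0 m/s
Total dV = 4524.1 + 7168.0 = 11692.1 m/s ~ 11692 m/s

11692 m/s


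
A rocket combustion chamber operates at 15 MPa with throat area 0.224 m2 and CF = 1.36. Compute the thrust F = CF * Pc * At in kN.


F = 1.36 * 15e6 * 0.224 = 4.5696e+06 N = 4569.6 kN

4569.6 kN


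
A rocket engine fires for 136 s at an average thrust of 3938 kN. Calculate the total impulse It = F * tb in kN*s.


It = 3938 * 136 = 535568 kN*s

535568 kN*s


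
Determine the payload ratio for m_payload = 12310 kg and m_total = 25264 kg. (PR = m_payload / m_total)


PR = 12310 / 25264 = 0.4873

0.4873


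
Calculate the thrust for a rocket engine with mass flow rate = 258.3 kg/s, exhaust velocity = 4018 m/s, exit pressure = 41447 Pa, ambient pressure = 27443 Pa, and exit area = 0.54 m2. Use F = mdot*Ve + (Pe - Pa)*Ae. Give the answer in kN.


F = 258.3 * 4018 + (41447 - 27443) * 0.54 = 1.0454e+06 N = 1045.4 kN

1045.4 kN


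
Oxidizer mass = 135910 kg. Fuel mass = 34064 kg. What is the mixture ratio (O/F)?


MR = 135910 / 34064 = 3.99

3.99


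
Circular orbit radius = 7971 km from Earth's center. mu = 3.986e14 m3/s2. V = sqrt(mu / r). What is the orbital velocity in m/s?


V = sqrt(3.986e14 / 7971000) = 7072 m/s

7072 m/s


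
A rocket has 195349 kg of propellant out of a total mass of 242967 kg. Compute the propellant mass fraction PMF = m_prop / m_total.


PMF = 195349 / 242967 = 0.804

0.804


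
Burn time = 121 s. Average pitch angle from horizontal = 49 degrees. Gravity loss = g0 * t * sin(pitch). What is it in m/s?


GL = 9.81 * 121 * sin(49 deg) = 896 m/s

896 m/s


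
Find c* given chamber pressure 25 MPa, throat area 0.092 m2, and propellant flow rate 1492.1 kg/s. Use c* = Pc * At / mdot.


c* = 25e6 * 0.092 / 1492.1 = 1541 m/s

1541 m/s


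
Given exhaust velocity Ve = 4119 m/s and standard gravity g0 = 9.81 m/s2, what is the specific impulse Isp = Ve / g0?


Isp = Ve / g0 = 4119 / 9.81 = 419.9 s

419.9 s


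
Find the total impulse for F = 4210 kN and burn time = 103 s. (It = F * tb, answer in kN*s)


It = 4210 * 103 = 433630 kN*s

433630 kN*s


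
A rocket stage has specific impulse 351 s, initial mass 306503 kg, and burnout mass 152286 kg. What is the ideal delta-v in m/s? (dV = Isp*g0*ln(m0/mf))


Ve = 351 * 9.81 = 3443.31 m/s
dV = 3443.31 * ln(306503/152286) = 2408 m/s

2408 m/s


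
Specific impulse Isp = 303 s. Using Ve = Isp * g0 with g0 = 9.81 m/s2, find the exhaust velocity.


Ve = Isp * g0 = 303 * 9.81 = 2972.4 m/s

2972.4 m/s


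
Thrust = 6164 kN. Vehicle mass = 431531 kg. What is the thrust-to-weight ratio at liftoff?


TWR = 6164000 / (431531 * 9.81) = 1.46

1.46


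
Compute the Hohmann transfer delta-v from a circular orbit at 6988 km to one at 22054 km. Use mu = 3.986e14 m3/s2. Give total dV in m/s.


V1 = sqrt(mu/r1) = 7552.53 m/s
dV1 = V1*(sqrt(2*r2/(r1+r2)) - 1) = 1755.07 m/s
V2 = sqrt(mu/r2) = 4251.33 m/s
dV2 = V2*(1 - sqrt(2*r1/(r1+r2))) = 1302.14 m/s
Total dV = 3057 m/s

3057 m/s


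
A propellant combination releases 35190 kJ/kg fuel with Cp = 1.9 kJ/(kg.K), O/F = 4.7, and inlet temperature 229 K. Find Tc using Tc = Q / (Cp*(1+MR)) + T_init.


Tc = 35190 / (1.9 * (1 + 4.7)) + 229 = 3478 K

3478 K


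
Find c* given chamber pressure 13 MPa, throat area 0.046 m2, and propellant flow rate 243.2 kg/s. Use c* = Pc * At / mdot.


c* = 13e6 * 0.046 / 243.2 = 2459 m/s

2459 m/s


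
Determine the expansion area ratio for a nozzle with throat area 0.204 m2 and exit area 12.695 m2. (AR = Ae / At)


AR = 12.695 / 0.204 = 62.2

62.2


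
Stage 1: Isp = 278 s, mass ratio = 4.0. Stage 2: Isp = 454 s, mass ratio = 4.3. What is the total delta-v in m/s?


dV1 = 278 * 9.81 * ln(4.0) = 3780.7 m/s
dV2 = 454 * 9.81 * ln(4.3) = 6496.3 m/s
Total dV = 3780.7 + 6496.3 = 10277.0 m/s ~ 10277 m/s

10277 m/s


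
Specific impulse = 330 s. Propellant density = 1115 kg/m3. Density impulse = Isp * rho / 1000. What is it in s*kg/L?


rho*Isp = 330 * 1115 / 1000 = 368 s*kg/L

368 s*kg/L


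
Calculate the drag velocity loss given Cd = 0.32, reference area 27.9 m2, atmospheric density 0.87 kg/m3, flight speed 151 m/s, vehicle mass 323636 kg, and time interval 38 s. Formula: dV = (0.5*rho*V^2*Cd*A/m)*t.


D = 0.5 * 0.87 * 151^2 * 0.32 * 27.9 = 88551.79 N
a = 88551.79 / 323636 = 0.2736 m/s2
dV = 0.2736 * 38 = 10.4 m/s

10.4 m/s


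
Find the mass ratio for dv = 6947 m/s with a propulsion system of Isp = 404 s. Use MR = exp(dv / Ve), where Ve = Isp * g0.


Ve = 404 * 9.81 = 3963.24 m/s
MR = exp(6947 / 3963.24) = 5.771

5.771


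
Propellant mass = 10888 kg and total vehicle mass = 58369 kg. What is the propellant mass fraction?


PMF = 10888 / 58369 = 0.187

0.187


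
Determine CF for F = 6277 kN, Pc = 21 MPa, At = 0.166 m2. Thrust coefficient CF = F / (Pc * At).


CF = 6277000 / (21e6 * 0.166) = 1.8

1.8


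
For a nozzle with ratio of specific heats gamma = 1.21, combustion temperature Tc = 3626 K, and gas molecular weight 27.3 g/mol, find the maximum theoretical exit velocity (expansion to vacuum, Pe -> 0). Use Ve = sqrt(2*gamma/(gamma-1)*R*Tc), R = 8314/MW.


R = 8314 / 27.3 = 304.54 J/(kg.K)
Ve = sqrt(2 * 1.21 / (1.21 - 1) * 304.54 * 3626) = 3567 m/s

3567 m/s


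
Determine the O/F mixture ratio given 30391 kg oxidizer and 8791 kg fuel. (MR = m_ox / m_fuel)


MR = 30391 / 8791 = 3.46

3.46


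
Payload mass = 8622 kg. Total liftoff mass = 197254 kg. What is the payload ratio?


PR = 8622 / 197254 = 0.0437

0.0437


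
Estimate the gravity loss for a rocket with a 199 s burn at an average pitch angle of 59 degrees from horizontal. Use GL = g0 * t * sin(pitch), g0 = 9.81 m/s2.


GL = 9.81 * 199 * sin(59 deg) = 1673 m/s

1673 m/s


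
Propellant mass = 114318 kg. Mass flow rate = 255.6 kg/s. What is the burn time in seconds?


tb = 114318 / 255.6 = 447.3 s

447.3 s


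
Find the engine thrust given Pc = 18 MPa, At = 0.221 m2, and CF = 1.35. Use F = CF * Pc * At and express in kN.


F = 1.35 * 18e6 * 0.221 = 5.3703e+06 N = 5370.3 kN

5370.3 kN


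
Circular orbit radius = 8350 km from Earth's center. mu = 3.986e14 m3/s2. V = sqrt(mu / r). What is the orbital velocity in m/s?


V = sqrt(3.986e14 / 8350000) = 6909 m/s

6909 m/s


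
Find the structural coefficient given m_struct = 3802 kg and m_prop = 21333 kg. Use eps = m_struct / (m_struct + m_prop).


eps = 3802 / (3802 + 21333) = 0.1513

0.1513


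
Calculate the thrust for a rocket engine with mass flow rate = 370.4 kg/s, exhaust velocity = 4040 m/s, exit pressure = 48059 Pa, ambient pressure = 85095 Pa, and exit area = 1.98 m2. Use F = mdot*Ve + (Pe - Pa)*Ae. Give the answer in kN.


F = 370.4 * 4040 + (48059 - 85095) * 1.98 = 1.4231e+06 N = 1423.1 kN

1423.1 kN


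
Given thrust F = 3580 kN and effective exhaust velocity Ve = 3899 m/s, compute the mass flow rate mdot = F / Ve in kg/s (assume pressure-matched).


mdot = F / Ve = 3580000 / 3899 = 918.2 kg/s

918.2 kg/s


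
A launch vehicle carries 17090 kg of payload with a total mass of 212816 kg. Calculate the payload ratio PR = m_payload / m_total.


PR = 17090 / 212816 = 0.0803

0.0803


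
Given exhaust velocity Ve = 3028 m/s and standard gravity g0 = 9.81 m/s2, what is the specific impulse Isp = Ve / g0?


Isp = Ve / g0 = 3028 / 9.81 = 308.7 s

308.7 s


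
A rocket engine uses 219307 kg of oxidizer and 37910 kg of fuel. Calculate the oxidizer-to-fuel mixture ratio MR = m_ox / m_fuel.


MR = 219307 / 37910 = 5.78

5.78


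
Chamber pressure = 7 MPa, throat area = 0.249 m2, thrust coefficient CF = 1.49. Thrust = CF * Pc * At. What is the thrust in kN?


F = 1.49 * 7e6 * 0.249 = 2.5971e+06 N = 2597.1 kN

2597.1 kN


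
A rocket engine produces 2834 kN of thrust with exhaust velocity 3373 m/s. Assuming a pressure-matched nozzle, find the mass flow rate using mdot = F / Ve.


mdot = F / Ve = 2834000 / 3373 = 840.2 kg/s

840.2 kg/s


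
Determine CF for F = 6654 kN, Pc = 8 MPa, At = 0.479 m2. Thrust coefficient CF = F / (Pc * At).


CF = 6654000 / (8e6 * 0.479) = 1.74

1.74


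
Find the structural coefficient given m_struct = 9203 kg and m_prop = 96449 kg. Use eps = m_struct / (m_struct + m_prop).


eps = 9203 / (9203 + 96449) = 0.0871

0.0871


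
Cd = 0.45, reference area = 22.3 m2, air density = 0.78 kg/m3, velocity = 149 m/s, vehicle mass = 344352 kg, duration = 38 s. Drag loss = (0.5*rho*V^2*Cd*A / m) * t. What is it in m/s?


D = 0.5 * 0.78 * 149^2 * 0.45 * 22.3 = 86886.94 N
a = 86886.94 / 344352 = 0.2523 m/s2
dV = 0.2523 * 38 = 9.6 m/s

9.6 m/s


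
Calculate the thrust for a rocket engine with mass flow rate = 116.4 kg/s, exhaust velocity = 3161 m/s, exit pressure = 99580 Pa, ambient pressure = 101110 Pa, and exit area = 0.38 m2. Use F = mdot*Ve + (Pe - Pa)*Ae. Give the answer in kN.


F = 116.4 * 3161 + (99580 - 101110) * 0.38 = 367359.0 N = 367.4 kN

367.4 kN


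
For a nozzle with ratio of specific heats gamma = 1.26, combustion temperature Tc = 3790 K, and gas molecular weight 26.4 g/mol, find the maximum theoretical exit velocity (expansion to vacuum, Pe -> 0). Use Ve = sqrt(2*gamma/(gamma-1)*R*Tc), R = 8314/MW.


R = 8314 / 26.4 = 314.92 J/(kg.K)
Ve = sqrt(2 * 1.26 / (1.26 - 1) * 314.92 * 3790) = 3401 m/s

3401 m/s


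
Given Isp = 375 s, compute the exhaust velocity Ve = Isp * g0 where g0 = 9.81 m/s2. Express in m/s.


Ve = Isp * g0 = 375 * 9.81 = 3678.8 m/s

3678.8 m/s


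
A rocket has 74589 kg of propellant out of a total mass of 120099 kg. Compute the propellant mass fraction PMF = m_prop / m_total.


PMF = 74589 / 120099 = 0.621

0.621


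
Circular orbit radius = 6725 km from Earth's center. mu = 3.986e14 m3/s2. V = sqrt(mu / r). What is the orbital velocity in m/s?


V = sqrt(3.986e14 / 6725000) = 7699 m/s

7699 m/s


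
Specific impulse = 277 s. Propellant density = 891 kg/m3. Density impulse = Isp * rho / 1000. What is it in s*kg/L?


rho*Isp = 277 * 891 / 1000 = 247 s*kg/L

247 s*kg/L


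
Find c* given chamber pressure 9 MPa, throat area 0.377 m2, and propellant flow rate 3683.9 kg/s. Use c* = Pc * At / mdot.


c* = 9e6 * 0.377 / 3683.9 = 921 m/s

921 m/s


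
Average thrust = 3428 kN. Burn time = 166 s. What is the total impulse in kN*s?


It = 3428 * 166 = 569048 kN*s

569048 kN*s


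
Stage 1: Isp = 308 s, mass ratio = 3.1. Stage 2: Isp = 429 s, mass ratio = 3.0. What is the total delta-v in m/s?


dV1 = 308 * 9.81 * ln(3.1) = 3418.5 m/s
dV2 = 429 * 9.81 * ln(3.0) = 4623.5 m/s
Total dV = 3418.5 + 4623.5 = 8042.0 m/s ~ 8042 m/s

8042 m/s


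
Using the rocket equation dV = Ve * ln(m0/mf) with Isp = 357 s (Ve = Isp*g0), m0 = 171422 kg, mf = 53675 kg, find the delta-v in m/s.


Ve = 357 * 9.81 = 3502.17 m/s
dV = 3502.17 * ln(171422/53675) = 4067 m/s

4067 m/s


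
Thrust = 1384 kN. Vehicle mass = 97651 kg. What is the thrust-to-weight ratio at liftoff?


TWR = 1384000 / (97651 * 9.81) = 1.44

1.44


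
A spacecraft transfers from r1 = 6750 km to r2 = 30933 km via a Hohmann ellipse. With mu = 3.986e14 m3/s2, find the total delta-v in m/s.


V1 = sqrt(mu/r1) = 7684.52 m/s
dV1 = V1*(sqrt(2*r2/(r1+r2)) - 1) = 2161.71 m/s
V2 = sqrt(mu/r2) = 3589.7 m/s
dV2 = V2*(1 - sqrt(2*r1/(r1+r2))) = 1441.11 m/s
Total dV = 3603 m/s

3603 m/s


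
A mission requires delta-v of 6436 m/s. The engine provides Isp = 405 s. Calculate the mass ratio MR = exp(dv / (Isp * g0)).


Ve = 405 * 9.81 = 3973.05 m/s
MR = exp(6436 / 3973.05) = 5.053

5.053


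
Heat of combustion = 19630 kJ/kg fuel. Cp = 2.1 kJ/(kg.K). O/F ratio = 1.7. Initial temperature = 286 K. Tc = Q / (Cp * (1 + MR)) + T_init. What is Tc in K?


Tc = 19630 / (2.1 * (1 + 1.7)) + 286 = 3748 K

3748 K


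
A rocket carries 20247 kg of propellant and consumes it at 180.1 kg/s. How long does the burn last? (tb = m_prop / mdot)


tb = 20247 / 180.1 = 112.4 s

112.4 s


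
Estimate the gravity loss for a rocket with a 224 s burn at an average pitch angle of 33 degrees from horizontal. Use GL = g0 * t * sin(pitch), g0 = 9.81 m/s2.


GL = 9.81 * 224 * sin(33 deg) = 1197 m/s

1197 m/s


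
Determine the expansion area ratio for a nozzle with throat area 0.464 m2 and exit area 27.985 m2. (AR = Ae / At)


AR = 27.985 / 0.464 = 60.3

60.3


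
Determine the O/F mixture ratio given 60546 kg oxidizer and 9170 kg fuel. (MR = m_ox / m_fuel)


MR = 60546 / 9170 = 6.6

6.6


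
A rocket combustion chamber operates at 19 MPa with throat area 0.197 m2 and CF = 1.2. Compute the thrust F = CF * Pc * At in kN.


F = 1.2 * 19e6 * 0.197 = 4.4916e+06 N = 4491.6 kN

4491.6 kN


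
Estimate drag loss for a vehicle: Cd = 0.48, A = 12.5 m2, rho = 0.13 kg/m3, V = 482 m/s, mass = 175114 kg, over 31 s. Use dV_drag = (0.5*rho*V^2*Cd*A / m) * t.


D = 0.5 * 0.13 * 482^2 * 0.48 * 12.5 = 90606.36 N
a = 90606.36 / 175114 = 0.5174 m/s2
dV = 0.5174 * 31 = 16.0 m/s

16.0 m/s


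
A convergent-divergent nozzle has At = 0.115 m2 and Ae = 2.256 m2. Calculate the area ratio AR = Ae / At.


AR = 2.256 / 0.115 = 19.6

19.6


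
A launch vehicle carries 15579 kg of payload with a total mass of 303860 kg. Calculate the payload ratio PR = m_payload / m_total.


PR = 15579 / 303860 = 0.0513

0.0513


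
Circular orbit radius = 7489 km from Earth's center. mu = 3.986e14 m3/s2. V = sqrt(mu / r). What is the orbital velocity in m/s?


V = sqrt(3.986e14 / 7489000) = 7296 m/s

7296 m/s


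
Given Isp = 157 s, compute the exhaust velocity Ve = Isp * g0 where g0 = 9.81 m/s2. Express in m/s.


Ve = Isp * g0 = 157 * 9.81 = 1540.2 m/s

1540.2 m/s


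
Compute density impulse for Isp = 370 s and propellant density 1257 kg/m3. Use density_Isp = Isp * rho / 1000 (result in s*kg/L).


rho*Isp = 370 * 1257 / 1000 = 465 s*kg/L

465 s*kg/L


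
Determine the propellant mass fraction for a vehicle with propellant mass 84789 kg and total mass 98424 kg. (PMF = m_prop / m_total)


PMF = 84789 / 98424 = 0.861

0.861


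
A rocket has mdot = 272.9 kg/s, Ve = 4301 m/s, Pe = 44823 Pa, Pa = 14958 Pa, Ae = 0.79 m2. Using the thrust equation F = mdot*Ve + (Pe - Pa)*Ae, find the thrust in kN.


F = 272.9 * 4301 + (44823 - 14958) * 0.79 = 1.1973e+06 N = 1197.3 kN

1197.3 kN


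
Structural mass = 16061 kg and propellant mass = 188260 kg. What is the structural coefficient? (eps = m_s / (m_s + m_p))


eps = 16061 / (16061 + 188260) = 0.0786

0.0786


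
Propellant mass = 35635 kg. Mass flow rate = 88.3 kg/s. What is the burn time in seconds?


tb = 35635 / 88.3 = 403.6 s

403.6 s


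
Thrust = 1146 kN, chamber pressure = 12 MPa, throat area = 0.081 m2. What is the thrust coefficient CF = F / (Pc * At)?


CF = 1146000 / (12e6 * 0.081) = 1.18

1.18


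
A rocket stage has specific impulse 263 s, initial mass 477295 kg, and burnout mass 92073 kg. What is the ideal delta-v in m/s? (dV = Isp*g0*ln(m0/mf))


Ve = 263 * 9.81 = 2580.03 m/s
dV = 2580.03 * ln(477295/92073) = 4246 m/s

4246 m/s


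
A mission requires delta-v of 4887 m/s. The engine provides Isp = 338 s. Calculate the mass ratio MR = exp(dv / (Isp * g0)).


Ve = 338 * 9.81 = 3315.78 m/s
MR = exp(4887 / 3315.78) = 4.366

4.366


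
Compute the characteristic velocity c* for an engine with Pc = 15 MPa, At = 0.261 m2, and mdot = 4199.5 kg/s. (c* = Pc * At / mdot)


c* = 15e6 * 0.261 / 4199.5 = 932 m/s

932 m/s


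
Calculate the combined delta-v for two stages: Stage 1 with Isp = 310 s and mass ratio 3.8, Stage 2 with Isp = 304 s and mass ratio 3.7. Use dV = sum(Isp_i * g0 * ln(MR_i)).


dV1 = 310 * 9.81 * ln(3.8) = 4059.9 m/s
dV2 = 304 * 9.81 * ln(3.7) = 3901.8 m/s
Total dV = 4059.9 + 3901.8 = 7961.7 m/s ~ 7962 m/s

7962 m/s


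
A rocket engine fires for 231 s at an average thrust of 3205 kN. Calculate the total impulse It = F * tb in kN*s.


It = 3205 * 231 = 740355 kN*s

740355 kN*s


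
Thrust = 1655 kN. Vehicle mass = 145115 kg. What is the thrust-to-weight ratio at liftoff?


TWR = 1655000 / (145115 * 9.81) = 1.16

1.16


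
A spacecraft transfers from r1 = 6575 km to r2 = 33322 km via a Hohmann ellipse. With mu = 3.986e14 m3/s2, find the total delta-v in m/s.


V1 = sqrt(mu/r1) = 7786.11 m/s
dV1 = V1*(sqrt(2*r2/(r1+r2)) - 1) = 2276.97 m/s
V2 = sqrt(mu/r2) = 3458.62 m/s
dV2 = V2*(1 - sqrt(2*r1/(r1+r2))) = 1473.0 m/s
Total dV = 3750 m/s

3750 m/s


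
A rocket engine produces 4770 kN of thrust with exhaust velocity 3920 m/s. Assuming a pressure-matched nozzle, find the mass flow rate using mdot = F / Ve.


mdot = F / Ve = 4770000 / 3920 = 1216.8 kg/s

1216.8 kg/s


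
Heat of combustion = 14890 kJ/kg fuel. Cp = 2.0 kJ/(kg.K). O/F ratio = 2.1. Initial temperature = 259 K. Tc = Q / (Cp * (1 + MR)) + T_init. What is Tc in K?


Tc = 14890 / (2.0 * (1 + 2.1)) + 259 = 2661 K

2661 K
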